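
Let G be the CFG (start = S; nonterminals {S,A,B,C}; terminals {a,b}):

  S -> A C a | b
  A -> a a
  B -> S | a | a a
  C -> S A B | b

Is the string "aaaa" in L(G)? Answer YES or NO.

CNF form of G:
  S -> A X3 | b
  A -> T0 T0
  B -> A X1 | T0 T0 | a | b
  C -> S X2 | b
  T0 -> a
  X1 -> C T0
  X2 -> A B
  X3 -> C T0

Fill CYK table bottom-up:
  T[0,0] 'a' = {B,T0}  orig:{B}
  T[1,1] 'a' = {B,T0}  orig:{B}
  T[2,2] 'a' = {B,T0}  orig:{B}
  T[3,3] 'a' = {B,T0}  orig:{B}
  T[0,1] 'aa' = {A,B}
  T[1,2] 'aa' = {A,B}
  T[2,3] 'aa' = {A,B}
  T[0,2] 'aaa' = {X2}  orig:{}
  T[1,3] 'aaa' = {X2}  orig:{}
  T[0,3] 'aaaa' = {X2}  orig:{}

S ∉ T[0,3] ⇒ NO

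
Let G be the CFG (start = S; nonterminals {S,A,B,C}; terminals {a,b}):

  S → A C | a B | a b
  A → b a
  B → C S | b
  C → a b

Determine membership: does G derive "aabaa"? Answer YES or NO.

Convert to CNF:
  S -> A C | T1 B | T1 T0
  A -> T0 T1
  B -> C S | b
  C -> T1 T0
  T0 -> b
  T1 -> a

CYK table (by increasing span):
  cell(0,0) a: {T1}  orig:{}
  cell(1,1) a: {T1}  orig:{}
  cell(2,2) b: {B,T0}  orig:{B}
  cell(3,3) a: {T1}  orig:{}
  cell(4,4) a: {T1}  orig:{}
  cell(0,1) aa: ∅
  cell(1,2) ab: {C,S}
  cell(2,3) ba: {A}
  cell(3,4) aa: ∅
  cell(0,2) aab: ∅
  cell(1,3) aba: ∅
  cell(2,4) baa: ∅
  cell(0,3) aaba: ∅
  cell(1,4) abaa: ∅
  cell(0,4) aabaa: ∅

S ∉ T[0,4] ⇒ NO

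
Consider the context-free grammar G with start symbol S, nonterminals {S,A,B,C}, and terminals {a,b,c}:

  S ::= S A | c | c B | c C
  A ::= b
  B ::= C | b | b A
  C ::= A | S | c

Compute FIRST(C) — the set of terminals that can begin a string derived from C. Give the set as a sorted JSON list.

FIRST sets, iterate to fixpoint:
round 1:
  A via A→b: +{b}
  B via B→b: +{b}
  C via C→A: +{b}
  C via C→c: +{c}
  S via S→c: +{c}
  FIRST(S)={c}  FIRST(A)={b}  FIRST(B)={b}  FIRST(C)={b,c}
round 2:
  B via B→C: +{c}
  FIRST(S)={c}  FIRST(A)={b}  FIRST(B)={b,c}  FIRST(C)={b,c}
round 3: done
  FIRST(S)={c}  FIRST(A)={b}  FIRST(B)={b,c}  FIRST(C)={b,c}

FIRST(C) = ["b", "c"]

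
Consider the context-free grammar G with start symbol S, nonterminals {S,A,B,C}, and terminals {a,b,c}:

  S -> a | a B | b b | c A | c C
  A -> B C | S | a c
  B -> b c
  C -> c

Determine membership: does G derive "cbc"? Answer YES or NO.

CNF form of G:
  S -> T0 B | T1 A | T1 C | T2 T2 | a
  A -> B C | T0 B | T0 T1 | T1 A | T1 C | T2 T2 | a
  B -> T2 T1
  C -> c
  T0 -> a
  T1 -> c
  T2 -> b

CYK fill:
  [0..0]={C,T1}  "c"  orig:{C}
  [1..1]={T2}  "b"  orig:{}
  [2..2]={C,T1}  "c"  orig:{C}
  [0..1]=∅  "cb"
  [1..2]={B}  "bc"
  [0..2]=∅  "cbc"

S ∉ T[0,2] ⇒ NO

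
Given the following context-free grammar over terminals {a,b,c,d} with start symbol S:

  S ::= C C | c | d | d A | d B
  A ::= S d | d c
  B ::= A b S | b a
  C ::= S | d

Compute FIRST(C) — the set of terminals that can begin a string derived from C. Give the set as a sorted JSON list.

Compute FIRST by fixpoint:
round 1:
  A via A→d c: +{d}
  B via B→A b S: +{d}
  B via B→b a: +{b}
  C via C→d: +{d}
  S via S→C C: +{d}
  S via S→c: +{c}
  FIRST[S]={c,d}  FIRST[A]={d}  FIRST[B]={b,d}  FIRST[C]={d}
round 2:
  A via A→S d: +{c}
  B via B→A b S: +{c}
  C via C→S: +{c}
  FIRST[S]={c,d}  FIRST[A]={c,d}  FIRST[B]={b,c,d}  FIRST[C]={c,d}
round 3: (no change)
  FIRST[S]={c,d}  FIRST[A]={c,d}  FIRST[B]={b,c,d}  FIRST[C]={c,d}

FIRST(C) = ["c", "d"]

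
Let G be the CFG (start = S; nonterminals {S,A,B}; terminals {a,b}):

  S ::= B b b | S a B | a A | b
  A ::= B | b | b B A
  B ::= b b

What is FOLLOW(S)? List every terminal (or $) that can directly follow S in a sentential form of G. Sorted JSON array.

Compute FIRST by fixpoint:
pass 1:
  A via A→b: +{b}
  B via B→b b: +{b}
  S via S→B b b: +{b}
  S via S→a A: +{a}
  FIRST(S)={a,b}  FIRST(A)={b}  FIRST(B)={b}
pass 2: — fixpoint
  FIRST(S)={a,b}  FIRST(A)={b}  FIRST(B)={b}

FOLLOW sets:
initialize: $ ∈ FOLLOW(S)
iter 1:
  A→b B A: FOLLOW(B) ⊇ FIRST(A) = {b}; new: +{b}
  S→S a B: FOLLOW(S) ⊇ FIRST(a) = {a}; new: +{a}
  S→S a B: FOLLOW(B) ⊇ FOLLOW(S) ⊇ {$,a}; new: +{$,a}
  S→a A: FOLLOW(A) ⊇ FOLLOW(S) ⊇ {$,a}; new: +{$,a}
  FOLLOW(S)={$,a}  FOLLOW(A)={$,a}  FOLLOW(B)={$,a,b}
iter 2: done
  FOLLOW(S)={$,a}  FOLLOW(A)={$,a}  FOLLOW(B)={$,a,b}

FOLLOW(S) = ["$", "a"]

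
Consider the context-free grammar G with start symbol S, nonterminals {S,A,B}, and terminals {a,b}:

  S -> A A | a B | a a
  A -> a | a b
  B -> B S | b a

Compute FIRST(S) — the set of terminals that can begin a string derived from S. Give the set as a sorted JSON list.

Compute FIRST by fixpoint:
pass 1:
  A via A→a: +{a}
  B via B→b a: +{b}
  S via S→A A: +{a}
  S: {a}  A: {a}  B: {b}
pass 2: — fixpoint
  S: {a}  A: {a}  B: {b}

FIRST(S) = ["a"]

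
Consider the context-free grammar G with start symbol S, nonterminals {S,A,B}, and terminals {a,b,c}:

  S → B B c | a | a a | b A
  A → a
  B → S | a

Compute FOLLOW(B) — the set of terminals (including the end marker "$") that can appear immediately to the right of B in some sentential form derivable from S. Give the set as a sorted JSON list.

FIRST iteration:
[1]
  A via A→a: +{a}
  B via B→a: +{a}
  S via S→B B c: +{a}
  S via S→b A: +{b}
  FIRST[S]={a,b}  FIRST[A]={a}  FIRST[B]={a}
[2]
  B via B→S: +{b}
  FIRST[S]={a,b}  FIRST[A]={a}  FIRST[B]={a,b}
[3] (no change)
  FIRST[S]={a,b}  FIRST[A]={a}  FIRST[B]={a,b}

FOLLOW iteration:
FOLLOW(S) := {$}
pass 1:
  S→B B c: FOLLOW(B) ⊇ FIRST(B) = {a,b}; new: +{a,b}
  S→B B c: FOLLOW(B) ⊇ FIRST(c) = {c}; new: +{c}
  S→b A: FOLLOW(A) ⊇ FOLLOW(S) ⊇ {$}; new: +{$}
  FOLLOW(S)={$}  FOLLOW(A)={$}  FOLLOW(B)={a,b,c}
pass 2:
  B→S: FOLLOW(S) ⊇ FOLLOW(B) ⊇ {a,b,c}; new: +{a,b,c}
  S→b A: FOLLOW(A) ⊇ FOLLOW(S) ⊇ {$,a,b,c}; new: +{a,b,c}
  FOLLOW(S)={$,a,b,c}  FOLLOW(A)={$,a,b,c}  FOLLOW(B)={a,b,c}
pass 3: — fixpoint
  FOLLOW(S)={$,a,b,c}  FOLLOW(A)={$,a,b,c}  FOLLOW(B)={a,b,c}

FOLLOW(B) = ["a", "b", "c"]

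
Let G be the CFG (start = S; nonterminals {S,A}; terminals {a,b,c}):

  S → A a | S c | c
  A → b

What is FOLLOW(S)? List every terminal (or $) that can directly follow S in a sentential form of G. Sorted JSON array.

FIRST sets, iterate to fixpoint:
pass 1:
  A via A→b: +{b}
  S via S→A a: +{b}
  S via S→c: +{c}
  FIRST(S)={b,c}  FIRST(A)={b}
pass 2: — fixpoint
  FIRST(S)={b,c}  FIRST(A)={b}

Compute FOLLOW by fixpoint:
initialize: $ ∈ FOLLOW(S)
pass 1:
  S→A a: FOLLOW(A) ⊇ FIRST(a) = {a}; new: +{a}
  S→S c: FOLLOW(S) ⊇ FIRST(c) = {c}; new: +{c}
  FOLLOW(S)={$,c}  FOLLOW(A)={a}
pass 2: (no change)
  FOLLOW(S)={$,c}  FOLLOW(A)={a}

FOLLOW(S) = ["$", "c"]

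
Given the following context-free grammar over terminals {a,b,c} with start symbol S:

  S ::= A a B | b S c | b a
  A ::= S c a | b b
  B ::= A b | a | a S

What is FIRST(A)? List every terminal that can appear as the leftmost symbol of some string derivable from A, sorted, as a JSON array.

FIRST iteration:
iter 1:
  A via A→b b: +{b}
  B via B→A b: +{b}
  B via B→a: +{a}
  S via S→A a B: +{b}
  S: {b}  A: {b}  B: {a,b}
iter 2: (no change)
  S: {b}  A: {b}  B: {a,b}

FIRST(A) = ["b"]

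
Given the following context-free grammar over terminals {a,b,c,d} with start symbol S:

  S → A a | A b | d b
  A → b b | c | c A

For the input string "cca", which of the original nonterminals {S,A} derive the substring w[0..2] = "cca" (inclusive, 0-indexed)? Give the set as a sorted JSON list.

Convert to CNF:
  S -> A T0 | A T2 | T3 T0
  A -> T0 T0 | T1 A | c
  T0 -> b
  T1 -> c
  T2 -> a
  T3 -> d

Fill CYK table bottom-up, restricted to cells inside w[0..2]:
  T[0,0] 'c' = {A,T1}  orig:{A}
  T[1,1] 'c' = {A,T1}  orig:{A}
  T[2,2] 'a' = {T2}  orig:{}
  T[0,1] 'cc' = {A}
  T[1,2] 'ca' = {S}
  T[0,2] 'cca' = {S}

Original NTs in T[0,2] deriving "cca": ["S"]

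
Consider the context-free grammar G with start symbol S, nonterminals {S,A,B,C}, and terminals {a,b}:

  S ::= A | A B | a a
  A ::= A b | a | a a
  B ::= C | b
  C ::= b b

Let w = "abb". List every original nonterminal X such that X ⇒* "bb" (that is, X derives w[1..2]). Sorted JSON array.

Convert to CNF:
  S -> A B | A T0 | T1 T1 | a
  A -> A T0 | T1 T1 | a
  B -> T0 T0 | b
  C -> T0 T0
  T0 -> b
  T1 -> a

CYK fill, restricted to cells inside w[1..2]:
  cell(1,1) b: {B,T0}  orig:{B}
  cell(2,2) b: {B,T0}  orig:{B}
  cell(1,2) bb: {B,C}

Original NTs in T[1,2] deriving "bb": ["B", "C"]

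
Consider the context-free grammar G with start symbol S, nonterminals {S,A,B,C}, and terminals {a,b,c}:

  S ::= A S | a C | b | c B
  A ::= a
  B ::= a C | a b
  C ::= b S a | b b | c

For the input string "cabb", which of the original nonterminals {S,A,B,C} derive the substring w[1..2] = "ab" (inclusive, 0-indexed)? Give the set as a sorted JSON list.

Convert to CNF:
  S -> A S | T0 C | T2 B | b
  A -> a
  B -> T0 C | T0 T1
  C -> T1 T1 | T1 X3 | c
  T0 -> a
  T1 -> b
  T2 -> c
  X3 -> S T0

Fill CYK table bottom-up (cells [i..j] with 1 ≤ i ≤ j ≤ 2 only):
  cell(1,1) a: {A,T0}  orig:{A}
  cell(2,2) b: {S,T1}  orig:{S}
  cell(1,2) ab: {B,S}

Original NTs in T[1,2] deriving "ab": ["B", "S"]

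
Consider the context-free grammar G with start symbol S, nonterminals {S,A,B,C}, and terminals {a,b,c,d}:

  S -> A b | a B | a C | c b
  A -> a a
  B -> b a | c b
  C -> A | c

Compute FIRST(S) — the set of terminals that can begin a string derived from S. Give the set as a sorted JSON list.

Compute FIRST by fixpoint:
pass 1:
  A via A→a a: +{a}
  B via B→b a: +{b}
  B via B→c b: +{c}
  C via C→A: +{a}
  C via C→c: +{c}
  S via S→A b: +{a}
  S via S→c b: +{c}
  FIRST(S)={a,c}  FIRST(A)={a}  FIRST(B)={b,c}  FIRST(C)={a,c}
pass 2: (stable)
  FIRST(S)={a,c}  FIRST(A)={a}  FIRST(B)={b,c}  FIRST(C)={a,c}

FIRST(S) = ["a", "c"]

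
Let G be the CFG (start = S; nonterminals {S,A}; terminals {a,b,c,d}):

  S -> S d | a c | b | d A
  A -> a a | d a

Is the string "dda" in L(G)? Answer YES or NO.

CNF form of G:
  S -> S T1 | T0 T2 | T1 A | b
  A -> T0 T0 | T1 T0
  T0 -> a
  T1 -> d
  T2 -> c

CYK table (by increasing span):
  cell(0,0) d: {T1}  orig:{}
  cell(1,1) d: {T1}  orig:{}
  cell(2,2) a: {T0}  orig:{}
  cell(0,1) dd: ∅
  cell(1,2) da: {A}
  cell(0,2) dda: {S}

S ∈ T[0,2] ⇒ YES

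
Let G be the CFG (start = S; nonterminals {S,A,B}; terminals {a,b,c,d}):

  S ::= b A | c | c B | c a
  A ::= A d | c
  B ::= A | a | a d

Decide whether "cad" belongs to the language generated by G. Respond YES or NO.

CNF form of G:
  S -> T2 A | T3 B | T3 T1 | c
  A -> A T0 | c
  B -> A T0 | T1 T0 | a | c
  T0 -> d
  T1 -> a
  T2 -> b
  T3 -> c

CYK table (by increasing span):
  cell(0,0) c: {A,B,S,T3}  orig:{A,B,S}
  cell(1,1) a: {B,T1}  orig:{B}
  cell(2,2) d: {T0}  orig:{}
  cell(0,1) ca: {S}
  cell(1,2) ad: {B}
  cell(0,2) cad: {S}

S ∈ T[0,2] ⇒ YES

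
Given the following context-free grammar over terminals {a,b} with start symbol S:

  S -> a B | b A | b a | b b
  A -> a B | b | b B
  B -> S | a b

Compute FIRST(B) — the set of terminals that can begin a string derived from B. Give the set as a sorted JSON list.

FIRST sets, iterate to fixpoint:
iter 1:
  A via A→a B: +{a}
  A via A→b: +{b}
  B via B→a b: +{a}
  S via S→a B: +{a}
  S via S→b A: +{b}
  FIRST[S]={a,b}  FIRST[A]={a,b}  FIRST[B]={a}
iter 2:
  B via B→S: +{b}
  FIRST[S]={a,b}  FIRST[A]={a,b}  FIRST[B]={a,b}
iter 3: done
  FIRST[S]={a,b}  FIRST[A]={a,b}  FIRST[B]={a,b}

FIRST(B) = ["a", "b"]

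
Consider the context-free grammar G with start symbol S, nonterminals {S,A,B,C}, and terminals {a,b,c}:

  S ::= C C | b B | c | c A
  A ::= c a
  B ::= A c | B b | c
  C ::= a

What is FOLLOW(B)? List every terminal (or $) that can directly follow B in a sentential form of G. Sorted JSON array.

FIRST sets, iterate to fixpoint:
iter 1:
  A via A→c a: +{c}
  B via B→A c: +{c}
  C via C→a: +{a}
  S via S→C C: +{a}
  S via S→b B: +{b}
  S via S→c: +{c}
  FIRST[S]={a,b,c}  FIRST[A]={c}  FIRST[B]={c}  FIRST[C]={a}
iter 2: (no change)
  FIRST[S]={a,b,c}  FIRST[A]={c}  FIRST[B]={c}  FIRST[C]={a}

Compute FOLLOW by fixpoint:
FOLLOW(S) := {$}
iter 1:
  B→A c: FOLLOW(A) ⊇ FIRST(c) = {c}; new: +{c}
  B→B b: FOLLOW(B) ⊇ FIRST(b) = {b}; new: +{b}
  S→C C: FOLLOW(C) ⊇ FIRST(C) = {a}; new: +{a}
  S→C C: FOLLOW(C) ⊇ FOLLOW(S) ⊇ {$}; new: +{$}
  S→b B: FOLLOW(B) ⊇ FOLLOW(S) ⊇ {$}; new: +{$}
  S→c A: FOLLOW(A) ⊇ FOLLOW(S) ⊇ {$}; new: +{$}
  FOLLOW(S)={$}  FOLLOW(A)={$,c}  FOLLOW(B)={$,b}  FOLLOW(C)={$,a}
iter 2: (no change)
  FOLLOW(S)={$}  FOLLOW(A)={$,c}  FOLLOW(B)={$,b}  FOLLOW(C)={$,a}

FOLLOW(B) = ["$", "b"]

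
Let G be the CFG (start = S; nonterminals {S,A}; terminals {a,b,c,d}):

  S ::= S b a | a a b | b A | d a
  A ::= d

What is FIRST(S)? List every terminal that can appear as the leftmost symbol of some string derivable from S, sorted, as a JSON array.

FIRST sets, iterate to fixpoint:
[1]
  A via A→d: +{d}
  S via S→a a b: +{a}
  S via S→b A: +{b}
  S via S→d a: +{d}
  FIRST(S)={a,b,d}  FIRST(A)={d}
[2] done
  FIRST(S)={a,b,d}  FIRST(A)={d}

FIRST(S) = ["a", "b", "d"]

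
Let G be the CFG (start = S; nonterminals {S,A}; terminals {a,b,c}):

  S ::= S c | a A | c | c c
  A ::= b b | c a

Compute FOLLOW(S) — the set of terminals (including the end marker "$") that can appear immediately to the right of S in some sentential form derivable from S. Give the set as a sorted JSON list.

FIRST sets, iterate to fixpoint:
iter 1:
  A via A→b b: +{b}
  A via A→c a: +{c}
  S via S→a A: +{a}
  S via S→c: +{c}
  S: {a,c}  A: {b,c}
iter 2: done
  S: {a,c}  A: {b,c}

Compute FOLLOW by fixpoint:
seed FOLLOW(S) with $
iter 1:
  S→S c: FOLLOW(S) ⊇ FIRST(c) = {c}; new: +{c}
  S→a A: FOLLOW(A) ⊇ FOLLOW(S) ⊇ {$,c}; new: +{$,c}
  FOLLOW[S]={$,c}  FOLLOW[A]={$,c}
iter 2: (no change)
  FOLLOW[S]={$,c}  FOLLOW[A]={$,c}

FOLLOW(S) = ["$", "c"]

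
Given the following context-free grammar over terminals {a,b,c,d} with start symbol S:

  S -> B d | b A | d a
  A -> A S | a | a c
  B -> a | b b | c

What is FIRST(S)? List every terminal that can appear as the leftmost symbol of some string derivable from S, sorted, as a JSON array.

FIRST iteration:
[1]
  A via A→a: +{a}
  B via B→a: +{a}
  B via B→b b: +{b}
  B via B→c: +{c}
  S via S→B d: +{a,b,c}
  S via S→d a: +{d}
  FIRST[S]={a,b,c,d}  FIRST[A]={a}  FIRST[B]={a,b,c}
[2] done
  FIRST[S]={a,b,c,d}  FIRST[A]={a}  FIRST[B]={a,b,c}

FIRST(S) = ["a", "b", "c", "d"]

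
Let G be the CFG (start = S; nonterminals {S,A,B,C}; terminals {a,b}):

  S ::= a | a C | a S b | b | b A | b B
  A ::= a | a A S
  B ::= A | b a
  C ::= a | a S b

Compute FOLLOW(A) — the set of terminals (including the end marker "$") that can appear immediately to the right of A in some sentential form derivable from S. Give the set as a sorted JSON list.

Compute FIRST by fixpoint:
round 1:
  A via A→a: +{a}
  B via B→A: +{a}
  B via B→b a: +{b}
  C via C→a: +{a}
  S via S→a: +{a}
  S via S→b: +{b}
  FIRST[S]={a,b}  FIRST[A]={a}  FIRST[B]={a,b}  FIRST[C]={a}
round 2: (stable)
  FIRST[S]={a,b}  FIRST[A]={a}  FIRST[B]={a,b}  FIRST[C]={a}

FOLLOW sets:
initialize: $ ∈ FOLLOW(S)
[1]
  A→a A S: FOLLOW(A) ⊇ FIRST(S) = {a,b}; new: +{a,b}
  A→a A S: FOLLOW(S) ⊇ FOLLOW(A) ⊇ {a,b}; new: +{a,b}
  S→a C: FOLLOW(C) ⊇ FOLLOW(S) ⊇ {$,a,b}; new: +{$,a,b}
  S→b A: FOLLOW(A) ⊇ FOLLOW(S) ⊇ {$,a,b}; new: +{$}
  S→b B: FOLLOW(B) ⊇ FOLLOW(S) ⊇ {$,a,b}; new: +{$,a,b}
  FOLLOW[S]={$,a,b}  FOLLOW[A]={$,a,b}  FOLLOW[B]={$,a,b}  FOLLOW[C]={$,a,b}
[2] done
  FOLLOW[S]={$,a,b}  FOLLOW[A]={$,a,b}  FOLLOW[B]={$,a,b}  FOLLOW[C]={$,a,b}

FOLLOW(A) = ["$", "a", "b"]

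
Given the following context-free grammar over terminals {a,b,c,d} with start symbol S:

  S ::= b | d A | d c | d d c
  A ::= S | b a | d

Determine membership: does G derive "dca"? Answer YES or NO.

CNF form of G:
  S -> T2 A | T2 T3 | T2 X5 | b
  A -> T0 T1 | T2 A | T2 T3 | T2 X4 | b | d
  T0 -> b
  T1 -> a
  T2 -> d
  T3 -> c
  X4 -> T2 T3
  X5 -> T2 T3

CYK table (by increasing span):
  cell(0,0) d: {A,T2}  orig:{A}
  cell(1,1) c: {T3}  orig:{}
  cell(2,2) a: {T1}  orig:{}
  cell(0,1) dc: {A,S,X4,X5}  orig:{A,S}
  cell(1,2) ca: ∅
  cell(0,2) dca: ∅

S ∉ T[0,2] ⇒ NO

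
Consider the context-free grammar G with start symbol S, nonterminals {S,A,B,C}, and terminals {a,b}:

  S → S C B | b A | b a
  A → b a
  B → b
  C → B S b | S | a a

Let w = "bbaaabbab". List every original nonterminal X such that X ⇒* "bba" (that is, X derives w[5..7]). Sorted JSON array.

Convert to CNF:
  S -> S X4 | T0 A | T0 T1
  A -> T0 T1
  B -> b
  C -> B X2 | S X3 | T0 A | T0 T1 | T1 T1
  T0 -> b
  T1 -> a
  X2 -> S T0
  X3 -> C B
  X4 -> C B

Fill CYK table bottom-up — only the sub-triangle for w[5..7]:
  cell(5,5) b: {B,T0}  orig:{B}
  cell(6,6) b: {B,T0}  orig:{B}
  cell(7,7) a: {T1}  orig:{}
  cell(5,6) bb: ∅
  cell(6,7) ba: {A,C,S}
  cell(5,7) bba: {C,S}

Original NTs in T[5,7] deriving "bba": ["C", "S"]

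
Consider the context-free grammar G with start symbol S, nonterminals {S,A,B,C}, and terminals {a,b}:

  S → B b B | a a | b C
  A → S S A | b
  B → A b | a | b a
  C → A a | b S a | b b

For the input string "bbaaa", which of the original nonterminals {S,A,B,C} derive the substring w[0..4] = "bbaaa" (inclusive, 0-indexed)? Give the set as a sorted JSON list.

Convert to CNF:
  S -> B X4 | T0 C | T1 T1
  A -> S X2 | b
  B -> A T0 | T0 T1 | a
  C -> A T1 | T0 T0 | T0 X3
  T0 -> b
  T1 -> a
  X2 -> S A
  X3 -> S T1
  X4 -> T0 B

CYK fill (cells [i..j] with 0 ≤ i ≤ j ≤ 4 only):
  T[0,0] 'b' = {A,T0}  orig:{A}
  T[1,1] 'b' = {A,T0}  orig:{A}
  T[2,2] 'a' = {B,T1}  orig:{B}
  T[3,3] 'a' = {B,T1}  orig:{B}
  T[4,4] 'a' = {B,T1}  orig:{B}
  T[0,1] 'bb' = {B,C}
  T[1,2] 'ba' = {B,C,X4}  orig:{B,C}
  T[2,3] 'aa' = {S}
  T[3,4] 'aa' = {S}
  T[0,2] 'bba' = {S,X4}  orig:{S}
  T[1,3] 'baa' = ∅
  T[2,4] 'aaa' = {X3}  orig:{}
  T[0,3] 'bbaa' = {X3}  orig:{}
  T[1,4] 'baaa' = {C}
  T[0,4] 'bbaaa' = {S}

Original NTs in T[0,4] deriving "bbaaa": ["S"]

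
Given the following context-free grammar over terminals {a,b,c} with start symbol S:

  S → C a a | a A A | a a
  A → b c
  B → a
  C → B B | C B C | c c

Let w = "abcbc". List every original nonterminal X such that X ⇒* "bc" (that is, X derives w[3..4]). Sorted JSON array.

CNF form of G:
  S -> C X4 | T2 T2 | T2 X5
  A -> T0 T1
  B -> a
  C -> B B | C X3 | T1 T1
  T0 -> b
  T1 -> c
  T2 -> a
  X3 -> B C
  X4 -> T2 T2
  X5 -> A A

CYK table (by increasing span) — only the sub-triangle for w[3..4]:
  cell(3,3) b: {T0}  orig:{}
  cell(4,4) c: {T1}  orig:{}
  cell(3,4) bc: {A}

Original NTs in T[3,4] deriving "bc": ["A"]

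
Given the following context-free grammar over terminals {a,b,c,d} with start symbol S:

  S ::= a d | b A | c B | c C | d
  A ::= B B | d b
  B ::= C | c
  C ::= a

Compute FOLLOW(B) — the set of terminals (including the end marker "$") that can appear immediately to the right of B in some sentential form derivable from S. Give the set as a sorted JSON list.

FIRST sets, iterate to fixpoint:
pass 1:
  A via A→d b: +{d}
  B via B→c: +{c}
  C via C→a: +{a}
  S via S→a d: +{a}
  S via S→b A: +{b}
  S via S→c B: +{c}
  S via S→d: +{d}
  FIRST(S)={a,b,c,d}  FIRST(A)={d}  FIRST(B)={c}  FIRST(C)={a}
pass 2:
  A via A→B B: +{c}
  B via B→C: +{a}
  FIRST(S)={a,b,c,d}  FIRST(A)={c,d}  FIRST(B)={a,c}  FIRST(C)={a}
pass 3:
  A via A→B B: +{a}
  FIRST(S)={a,b,c,d}  FIRST(A)={a,c,d}  FIRST(B)={a,c}  FIRST(C)={a}
pass 4: done
  FIRST(S)={a,b,c,d}  FIRST(A)={a,c,d}  FIRST(B)={a,c}  FIRST(C)={a}

Compute FOLLOW by fixpoint:
seed FOLLOW(S) with $
iter 1:
  A→B B: FOLLOW(B) ⊇ FIRST(B) = {a,c}; new: +{a,c}
  B→C: FOLLOW(C) ⊇ FOLLOW(B) ⊇ {a,c}; new: +{a,c}
  S→b A: FOLLOW(A) ⊇ FOLLOW(S) ⊇ {$}; new: +{$}
  S→c B: FOLLOW(B) ⊇ FOLLOW(S) ⊇ {$}; new: +{$}
  S→c C: FOLLOW(C) ⊇ FOLLOW(S) ⊇ {$}; new: +{$}
  FOLLOW(S)={$}  FOLLOW(A)={$}  FOLLOW(B)={$,a,c}  FOLLOW(C)={$,a,c}
iter 2: (no change)
  FOLLOW(S)={$}  FOLLOW(A)={$}  FOLLOW(B)={$,a,c}  FOLLOW(C)={$,a,c}

FOLLOW(B) = ["$", "a", "c"]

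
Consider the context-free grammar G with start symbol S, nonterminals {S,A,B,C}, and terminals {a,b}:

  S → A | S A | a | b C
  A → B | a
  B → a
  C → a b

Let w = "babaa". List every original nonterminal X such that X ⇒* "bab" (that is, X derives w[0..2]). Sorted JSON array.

Convert to CNF:
  S -> S A | T1 C | a
  A -> a
  B -> a
  C -> T0 T1
  T0 -> a
  T1 -> b

CYK table (by increasing span) — only the sub-triangle for w[0..2]:
  [0..0]={T1}  "b"  orig:{}
  [1..1]={A,B,S,T0}  "a"  orig:{A,B,S}
  [2..2]={T1}  "b"  orig:{}
  [0..1]=∅  "ba"
  [1..2]={C}  "ab"
  [0..2]={S}  "bab"

Original NTs in T[0,2] deriving "bab": ["S"]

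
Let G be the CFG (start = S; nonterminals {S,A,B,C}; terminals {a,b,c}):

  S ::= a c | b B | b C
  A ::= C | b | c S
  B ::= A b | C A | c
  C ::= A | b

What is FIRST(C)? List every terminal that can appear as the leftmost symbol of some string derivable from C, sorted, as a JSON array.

FIRST sets, iterate to fixpoint:
iter 1:
  A via A→b: +{b}
  A via A→c S: +{c}
  B via B→A b: +{b,c}
  C via C→A: +{b,c}
  S via S→a c: +{a}
  S via S→b B: +{b}
  S: {a,b}  A: {b,c}  B: {b,c}  C: {b,c}
iter 2: done
  S: {a,b}  A: {b,c}  B: {b,c}  C: {b,c}

FIRST(C) = ["b", "c"]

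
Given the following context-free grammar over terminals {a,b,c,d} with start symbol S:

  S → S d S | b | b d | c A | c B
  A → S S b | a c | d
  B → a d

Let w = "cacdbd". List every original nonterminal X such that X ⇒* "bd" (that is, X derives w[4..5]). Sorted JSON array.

CNF form of G:
  S -> S X5 | T0 T3 | T2 A | T2 B | b
  A -> S X4 | T1 T2 | d
  B -> T1 T3
  T0 -> b
  T1 -> a
  T2 -> c
  T3 -> d
  X4 -> S T0
  X5 -> T3 S

CYK table (by increasing span) (cells [i..j] with 4 ≤ i ≤ j ≤ 5 only):
  cell(4,4) b: {S,T0}  orig:{S}
  cell(5,5) d: {A,T3}  orig:{A}
  cell(4,5) bd: {S}

Original NTs in T[4,5] deriving "bd": ["S"]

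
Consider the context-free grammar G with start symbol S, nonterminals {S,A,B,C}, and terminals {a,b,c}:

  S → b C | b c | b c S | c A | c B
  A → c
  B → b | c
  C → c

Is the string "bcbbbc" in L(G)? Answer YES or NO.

Convert to CNF:
  S -> T0 C | T0 T1 | T0 X2 | T1 A | T1 B
  A -> c
  B -> b | c
  C -> c
  T0 -> b
  T1 -> c
  X2 -> T1 S

CYK fill:
  T[0,0] 'b' = {B,T0}  orig:{B}
  T[1,1] 'c' = {A,B,C,T1}  orig:{A,B,C}
  T[2,2] 'b' = {B,T0}  orig:{B}
  T[3,3] 'b' = {B,T0}  orig:{B}
  T[4,4] 'b' = {B,T0}  orig:{B}
  T[5,5] 'c' = {A,B,C,T1}  orig:{A,B,C}
  T[0,1] 'bc' = {S}
  T[1,2] 'cb' = {S}
  T[2,3] 'bb' = ∅
  T[3,4] 'bb' = ∅
  T[4,5] 'bc' = {S}
  T[0,2] 'bcb' = ∅
  T[1,3] 'cbb' = ∅
  T[2,4] 'bbb' = ∅
  T[3,5] 'bbc' = ∅
  T[0,3] 'bcbb' = ∅
  T[1,4] 'cbbb' = ∅
  T[2,5] 'bbbc' = ∅
  T[0,4] 'bcbbb' = ∅
  T[1,5] 'cbbbc' = ∅
  T[0,5] 'bcbbbc' = ∅

S ∉ T[0,5] ⇒ NO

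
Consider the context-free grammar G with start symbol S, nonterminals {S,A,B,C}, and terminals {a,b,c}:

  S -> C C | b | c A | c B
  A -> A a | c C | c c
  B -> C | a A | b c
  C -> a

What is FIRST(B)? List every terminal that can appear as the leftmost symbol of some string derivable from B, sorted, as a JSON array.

FIRST sets, iterate to fixpoint:
[1]
  A via A→c C: +{c}
  B via B→a A: +{a}
  B via B→b c: +{b}
  C via C→a: +{a}
  S via S→C C: +{a}
  S via S→b: +{b}
  S via S→c A: +{c}
  S: {a,b,c}  A: {c}  B: {a,b}  C: {a}
[2] (no change)
  S: {a,b,c}  A: {c}  B: {a,b}  C: {a}

FIRST(B) = ["a", "b"]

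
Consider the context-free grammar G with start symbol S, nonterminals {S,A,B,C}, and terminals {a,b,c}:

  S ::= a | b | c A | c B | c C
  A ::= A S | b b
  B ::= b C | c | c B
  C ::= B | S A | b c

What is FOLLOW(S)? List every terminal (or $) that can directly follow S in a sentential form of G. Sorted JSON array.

FIRST iteration:
round 1:
  A via A→b b: +{b}
  B via B→b C: +{b}
  B via B→c: +{c}
  C via C→B: +{b,c}
  S via S→a: +{a}
  S via S→b: +{b}
  S via S→c A: +{c}
  S: {a,b,c}  A: {b}  B: {b,c}  C: {b,c}
round 2:
  C via C→S A: +{a}
  S: {a,b,c}  A: {b}  B: {b,c}  C: {a,b,c}
round 3: (no change)
  S: {a,b,c}  A: {b}  B: {b,c}  C: {a,b,c}

Compute FOLLOW by fixpoint:
FOLLOW(S) := {$}
iter 1:
  A→A S: FOLLOW(A) ⊇ FIRST(S) = {a,b,c}; new: +{a,b,c}
  A→A S: FOLLOW(S) ⊇ FOLLOW(A) ⊇ {a,b,c}; new: +{a,b,c}
  S→c A: FOLLOW(A) ⊇ FOLLOW(S) ⊇ {$,a,b,c}; new: +{$}
  S→c B: FOLLOW(B) ⊇ FOLLOW(S) ⊇ {$,a,b,c}; new: +{$,a,b,c}
  S→c C: FOLLOW(C) ⊇ FOLLOW(S) ⊇ {$,a,b,c}; new: +{$,a,b,c}
  FOLLOW[S]={$,a,b,c}  FOLLOW[A]={$,a,b,c}  FOLLOW[B]={$,a,b,c}  FOLLOW[C]={$,a,b,c}
iter 2: — fixpoint
  FOLLOW[S]={$,a,b,c}  FOLLOW[A]={$,a,b,c}  FOLLOW[B]={$,a,b,c}  FOLLOW[C]={$,a,b,c}

FOLLOW(S) = ["$", "a", "b", "c"]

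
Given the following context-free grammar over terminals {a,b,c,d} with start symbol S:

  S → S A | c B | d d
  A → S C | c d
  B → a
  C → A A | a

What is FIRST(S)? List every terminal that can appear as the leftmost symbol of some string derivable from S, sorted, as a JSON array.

FIRST sets, iterate to fixpoint:
pass 1:
  A via A→c d: +{c}
  B via B→a: +{a}
  C via C→A A: +{c}
  C via C→a: +{a}
  S via S→c B: +{c}
  S via S→d d: +{d}
  FIRST(S)={c,d}  FIRST(A)={c}  FIRST(B)={a}  FIRST(C)={a,c}
pass 2:
  A via A→S C: +{d}
  C via C→A A: +{d}
  FIRST(S)={c,d}  FIRST(A)={c,d}  FIRST(B)={a}  FIRST(C)={a,c,d}
pass 3: — fixpoint
  FIRST(S)={c,d}  FIRST(A)={c,d}  FIRST(B)={a}  FIRST(C)={a,c,d}

FIRST(S) = ["c", "d"]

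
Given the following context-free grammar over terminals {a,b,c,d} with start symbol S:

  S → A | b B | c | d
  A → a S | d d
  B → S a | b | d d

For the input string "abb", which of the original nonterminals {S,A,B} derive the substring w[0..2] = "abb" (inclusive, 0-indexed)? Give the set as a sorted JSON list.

Convert to CNF:
  S -> T0 S | T1 T1 | T2 B | c | d
  A -> T0 S | T1 T1
  B -> S T0 | T1 T1 | b
  T0 -> a
  T1 -> d
  T2 -> b

CYK fill — only the sub-triangle for w[0..2]:
  T[0,0] 'a' = {T0}  orig:{}
  T[1,1] 'b' = {B,T2}  orig:{B}
  T[2,2] 'b' = {B,T2}  orig:{B}
  T[0,1] 'ab' = ∅
  T[1,2] 'bb' = {S}
  T[0,2] 'abb' = {A,S}

Original NTs in T[0,2] deriving "abb": ["A", "S"]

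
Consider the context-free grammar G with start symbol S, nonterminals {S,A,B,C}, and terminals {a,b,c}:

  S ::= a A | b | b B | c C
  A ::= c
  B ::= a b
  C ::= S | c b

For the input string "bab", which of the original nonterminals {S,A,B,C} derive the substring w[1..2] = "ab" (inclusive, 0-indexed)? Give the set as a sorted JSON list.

Convert to CNF:
  S -> T0 A | T1 B | T2 C | b
  A -> c
  B -> T0 T1
  C -> T0 A | T1 B | T2 C | T2 T1 | b
  T0 -> a
  T1 -> b
  T2 -> c

CYK table (by increasing span), restricted to cells inside w[1..2]:
  [1..1]={T0}  "a"  orig:{}
  [2..2]={C,S,T1}  "b"  orig:{C,S}
  [1..2]={B}  "ab"

Original NTs in T[1,2] deriving "ab": ["B"]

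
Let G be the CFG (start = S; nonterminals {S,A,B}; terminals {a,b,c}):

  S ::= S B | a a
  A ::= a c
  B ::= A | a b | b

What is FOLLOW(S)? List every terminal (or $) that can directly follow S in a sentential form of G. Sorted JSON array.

FIRST sets, iterate to fixpoint:
pass 1:
  A via A→a c: +{a}
  B via B→A: +{a}
  B via B→b: +{b}
  S via S→a a: +{a}
  FIRST[S]={a}  FIRST[A]={a}  FIRST[B]={a,b}
pass 2: — fixpoint
  FIRST[S]={a}  FIRST[A]={a}  FIRST[B]={a,b}

FOLLOW iteration:
FOLLOW(S) := {$}
round 1:
  S→S B: FOLLOW(S) ⊇ FIRST(B) = {a,b}; new: +{a,b}
  S→S B: FOLLOW(B) ⊇ FOLLOW(S) ⊇ {$,a,b}; new: +{$,a,b}
  FOLLOW[S]={$,a,b}  FOLLOW[A]={}  FOLLOW[B]={$,a,b}
round 2:
  B→A: FOLLOW(A) ⊇ FOLLOW(B) ⊇ {$,a,b}; new: +{$,a,b}
  FOLLOW[S]={$,a,b}  FOLLOW[A]={$,a,b}  FOLLOW[B]={$,a,b}
round 3: (stable)
  FOLLOW[S]={$,a,b}  FOLLOW[A]={$,a,b}  FOLLOW[B]={$,a,b}

FOLLOW(S) = ["$", "a", "b"]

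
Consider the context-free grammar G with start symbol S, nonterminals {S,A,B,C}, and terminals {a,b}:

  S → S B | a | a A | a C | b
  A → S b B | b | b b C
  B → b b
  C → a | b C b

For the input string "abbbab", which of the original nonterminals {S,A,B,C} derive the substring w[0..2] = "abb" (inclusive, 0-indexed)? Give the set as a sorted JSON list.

CNF form of G:
  S -> S B | T1 A | T1 C | a | b
  A -> S X2 | T0 X3 | b
  B -> T0 T0
  C -> T0 X4 | a
  T0 -> b
  T1 -> a
  X2 -> T0 B
  X3 -> T0 C
  X4 -> C T0

Fill CYK table bottom-up (cells [i..j] with 0 ≤ i ≤ j ≤ 2 only):
  T[0,0] 'a' = {C,S,T1}  orig:{C,S}
  T[1,1] 'b' = {A,S,T0}  orig:{A,S}
  T[2,2] 'b' = {A,S,T0}  orig:{A,S}
  T[0,1] 'ab' = {S,X4}  orig:{S}
  T[1,2] 'bb' = {B}
  T[0,2] 'abb' = {S}

Original NTs in T[0,2] deriving "abb": ["S"]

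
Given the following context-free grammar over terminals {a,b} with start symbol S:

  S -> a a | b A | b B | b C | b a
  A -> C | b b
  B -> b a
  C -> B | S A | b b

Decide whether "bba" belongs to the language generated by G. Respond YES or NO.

Convert to CNF:
  S -> T0 A | T0 B | T0 C | T0 T1 | T1 T1
  A -> S A | T0 T0 | T0 T1
  B -> T0 T1
  C -> S A | T0 T0 | T0 T1
  T0 -> b
  T1 -> a

Fill CYK table bottom-up:
  [0..0]={T0}  "b"  orig:{}
  [1..1]={T0}  "b"  orig:{}
  [2..2]={T1}  "a"  orig:{}
  [0..1]={A,C}  "bb"
  [1..2]={A,B,C,S}  "ba"
  [0..2]={S}  "bba"

S ∈ T[0,2] ⇒ YES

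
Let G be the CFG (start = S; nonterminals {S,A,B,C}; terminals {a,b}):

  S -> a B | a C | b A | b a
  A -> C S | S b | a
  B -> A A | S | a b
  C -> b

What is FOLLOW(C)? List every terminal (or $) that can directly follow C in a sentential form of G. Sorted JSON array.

Compute FIRST by fixpoint:
pass 1:
  A via A→a: +{a}
  B via B→A A: +{a}
  C via C→b: +{b}
  S via S→a B: +{a}
  S via S→b A: +{b}
  FIRST(S)={a,b}  FIRST(A)={a}  FIRST(B)={a}  FIRST(C)={b}
pass 2:
  A via A→C S: +{b}
  B via B→A A: +{b}
  FIRST(S)={a,b}  FIRST(A)={a,b}  FIRST(B)={a,b}  FIRST(C)={b}
pass 3: — fixpoint
  FIRST(S)={a,b}  FIRST(A)={a,b}  FIRST(B)={a,b}  FIRST(C)={b}

FOLLOW iteration:
initialize: $ ∈ FOLLOW(S)
pass 1:
  A→C S: FOLLOW(C) ⊇ FIRST(S) = {a,b}; new: +{a,b}
  A→S b: FOLLOW(S) ⊇ FIRST(b) = {b}; new: +{b}
  B→A A: FOLLOW(A) ⊇ FIRST(A) = {a,b}; new: +{a,b}
  S→a B: FOLLOW(B) ⊇ FOLLOW(S) ⊇ {$,b}; new: +{$,b}
  S→a C: FOLLOW(C) ⊇ FOLLOW(S) ⊇ {$,b}; new: +{$}
  S→b A: FOLLOW(A) ⊇ FOLLOW(S) ⊇ {$,b}; new: +{$}
  FOLLOW(S)={$,b}  FOLLOW(A)={$,a,b}  FOLLOW(B)={$,b}  FOLLOW(C)={$,a,b}
pass 2:
  A→C S: FOLLOW(S) ⊇ FOLLOW(A) ⊇ {$,a,b}; new: +{a}
  S→a B: FOLLOW(B) ⊇ FOLLOW(S) ⊇ {$,a,b}; new: +{a}
  FOLLOW(S)={$,a,b}  FOLLOW(A)={$,a,b}  FOLLOW(B)={$,a,b}  FOLLOW(C)={$,a,b}
pass 3: — fixpoint
  FOLLOW(S)={$,a,b}  FOLLOW(A)={$,a,b}  FOLLOW(B)={$,a,b}  FOLLOW(C)={$,a,b}

FOLLOW(C) = ["$", "a", "b"]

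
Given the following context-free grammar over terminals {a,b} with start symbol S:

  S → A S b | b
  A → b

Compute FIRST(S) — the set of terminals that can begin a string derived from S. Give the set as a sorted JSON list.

FIRST iteration:
[1]
  A via A→b: +{b}
  S via S→A S b: +{b}
  FIRST(S)={b}  FIRST(A)={b}
[2] done
  FIRST(S)={b}  FIRST(A)={b}

FIRST(S) = ["b"]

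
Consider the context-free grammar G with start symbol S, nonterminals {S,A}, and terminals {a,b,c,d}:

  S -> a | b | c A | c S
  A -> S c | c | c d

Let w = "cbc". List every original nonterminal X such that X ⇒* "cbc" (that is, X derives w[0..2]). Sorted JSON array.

Convert to CNF:
  S -> T0 A | T0 S | a | b
  A -> S T0 | T0 T1 | c
  T0 -> c
  T1 -> d

CYK table (by increasing span) — only the sub-triangle for w[0..2]:
  cell(0,0) c: {A,T0}  orig:{A}
  cell(1,1) b: {S}
  cell(2,2) c: {A,T0}  orig:{A}
  cell(0,1) cb: {S}
  cell(1,2) bc: {A}
  cell(0,2) cbc: {A,S}

Original NTs in T[0,2] deriving "cbc": ["A", "S"]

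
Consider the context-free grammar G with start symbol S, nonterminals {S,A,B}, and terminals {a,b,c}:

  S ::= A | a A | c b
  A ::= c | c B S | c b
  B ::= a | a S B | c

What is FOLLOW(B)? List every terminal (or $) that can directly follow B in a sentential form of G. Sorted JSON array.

Compute FIRST by fixpoint:
iter 1:
  A via A→c: +{c}
  B via B→a: +{a}
  B via B→c: +{c}
  S via S→A: +{c}
  S via S→a A: +{a}
  S: {a,c}  A: {c}  B: {a,c}
iter 2: (stable)
  S: {a,c}  A: {c}  B: {a,c}

FOLLOW iteration:
FOLLOW(S) := {$}
[1]
  A→c B S: FOLLOW(B) ⊇ FIRST(S) = {a,c}; new: +{a,c}
  B→a S B: FOLLOW(S) ⊇ FIRST(B) = {a,c}; new: +{a,c}
  S→A: FOLLOW(A) ⊇ FOLLOW(S) ⊇ {$,a,c}; new: +{$,a,c}
  FOLLOW(S)={$,a,c}  FOLLOW(A)={$,a,c}  FOLLOW(B)={a,c}
[2] (no change)
  FOLLOW(S)={$,a,c}  FOLLOW(A)={$,a,c}  FOLLOW(B)={a,c}

FOLLOW(B) = ["a", "c"]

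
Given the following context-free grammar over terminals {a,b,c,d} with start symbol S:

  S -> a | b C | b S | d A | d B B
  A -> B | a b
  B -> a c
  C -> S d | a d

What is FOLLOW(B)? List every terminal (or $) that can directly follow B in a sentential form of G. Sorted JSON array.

FIRST sets, iterate to fixpoint:
[1]
  A via A→a b: +{a}
  B via B→a c: +{a}
  C via C→a d: +{a}
  S via S→a: +{a}
  S via S→b C: +{b}
  S via S→d A: +{d}
  FIRST(S)={a,b,d}  FIRST(A)={a}  FIRST(B)={a}  FIRST(C)={a}
[2]
  C via C→S d: +{b,d}
  FIRST(S)={a,b,d}  FIRST(A)={a}  FIRST(B)={a}  FIRST(C)={a,b,d}
[3] (no change)
  FIRST(S)={a,b,d}  FIRST(A)={a}  FIRST(B)={a}  FIRST(C)={a,b,d}

Compute FOLLOW by fixpoint:
FOLLOW(S) := {$}
pass 1:
  C→S d: FOLLOW(S) ⊇ FIRST(d) = {d}; new: +{d}
  S→b C: FOLLOW(C) ⊇ FOLLOW(S) ⊇ {$,d}; new: +{$,d}
  S→d A: FOLLOW(A) ⊇ FOLLOW(S) ⊇ {$,d}; new: +{$,d}
  S→d B B: FOLLOW(B) ⊇ FIRST(B) = {a}; new: +{a}
  S→d B B: FOLLOW(B) ⊇ FOLLOW(S) ⊇ {$,d}; new: +{$,d}
  FOLLOW(S)={$,d}  FOLLOW(A)={$,d}  FOLLOW(B)={$,a,d}  FOLLOW(C)={$,d}
pass 2: (no change)
  FOLLOW(S)={$,d}  FOLLOW(A)={$,d}  FOLLOW(B)={$,a,d}  FOLLOW(C)={$,d}

FOLLOW(B) = ["$", "a", "d"]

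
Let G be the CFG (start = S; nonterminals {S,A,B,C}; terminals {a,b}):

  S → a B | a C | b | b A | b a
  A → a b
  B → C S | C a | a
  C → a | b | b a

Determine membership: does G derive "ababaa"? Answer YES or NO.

CNF form of G:
  S -> T0 B | T0 C | T1 A | T1 T0 | b
  A -> T0 T1
  B -> C S | C T0 | a
  C -> T1 T0 | a | b
  T0 -> a
  T1 -> b

Fill CYK table bottom-up:
  cell(0,0) a: {B,C,T0}  orig:{B,C}
  cell(1,1) b: {C,S,T1}  orig:{C,S}
  cell(2,2) a: {B,C,T0}  orig:{B,C}
  cell(3,3) b: {C,S,T1}  orig:{C,S}
  cell(4,4) a: {B,C,T0}  orig:{B,C}
  cell(5,5) a: {B,C,T0}  orig:{B,C}
  cell(0,1) ab: {A,B,S}
  cell(1,2) ba: {B,C,S}
  cell(2,3) ab: {A,B,S}
  cell(3,4) ba: {B,C,S}
  cell(4,5) aa: {B,S}
  cell(0,2) aba: {B,S}
  cell(1,3) bab: {B,S}
  cell(2,4) aba: {B,S}
  cell(3,5) baa: {B}
  cell(0,3) abab: {B,S}
  cell(1,4) baba: {B}
  cell(2,5) abaa: {S}
  cell(0,4) ababa: {S}
  cell(1,5) babaa: {B}
  cell(0,5) ababaa: {S}

S ∈ T[0,5] ⇒ YES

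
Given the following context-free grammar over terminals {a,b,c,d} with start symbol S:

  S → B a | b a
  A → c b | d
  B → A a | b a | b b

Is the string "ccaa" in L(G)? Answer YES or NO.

CNF form of G:
  S -> B T2 | T1 T2
  A -> T0 T1 | d
  B -> A T2 | T1 T1 | T1 T2
  T0 -> c
  T1 -> b
  T2 -> a

Fill CYK table bottom-up:
  [0..0]={T0}  "c"  orig:{}
  [1..1]={T0}  "c"  orig:{}
  [2..2]={T2}  "a"  orig:{}
  [3..3]={T2}  "a"  orig:{}
  [0..1]=∅  "cc"
  [1..2]=∅  "ca"
  [2..3]=∅  "aa"
  [0..2]=∅  "cca"
  [1..3]=∅  "caa"
  [0..3]=∅  "ccaa"

S ∉ T[0,3] ⇒ NO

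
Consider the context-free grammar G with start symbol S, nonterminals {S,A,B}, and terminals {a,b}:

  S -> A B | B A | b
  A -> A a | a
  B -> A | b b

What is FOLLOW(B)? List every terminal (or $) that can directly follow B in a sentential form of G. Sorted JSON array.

FIRST iteration:
pass 1:
  A via A→a: +{a}
  B via B→A: +{a}
  B via B→b b: +{b}
  S via S→A B: +{a}
  S via S→B A: +{b}
  FIRST(S)={a,b}  FIRST(A)={a}  FIRST(B)={a,b}
pass 2: (no change)
  FIRST(S)={a,b}  FIRST(A)={a}  FIRST(B)={a,b}

FOLLOW sets:
seed FOLLOW(S) with $
[1]
  A→A a: FOLLOW(A) ⊇ FIRST(a) = {a}; new: +{a}
  S→A B: FOLLOW(A) ⊇ FIRST(B) = {a,b}; new: +{b}
  S→A B: FOLLOW(B) ⊇ FOLLOW(S) ⊇ {$}; new: +{$}
  S→B A: FOLLOW(B) ⊇ FIRST(A) = {a}; new: +{a}
  S→B A: FOLLOW(A) ⊇ FOLLOW(S) ⊇ {$}; new: +{$}
  FOLLOW(S)={$}  FOLLOW(A)={$,a,b}  FOLLOW(B)={$,a}
[2] (no change)
  FOLLOW(S)={$}  FOLLOW(A)={$,a,b}  FOLLOW(B)={$,a}

FOLLOW(B) = ["$", "a"]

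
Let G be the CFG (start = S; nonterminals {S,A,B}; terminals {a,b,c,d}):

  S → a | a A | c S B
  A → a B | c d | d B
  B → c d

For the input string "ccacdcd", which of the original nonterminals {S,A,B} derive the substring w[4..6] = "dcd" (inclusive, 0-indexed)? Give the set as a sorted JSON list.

Convert to CNF:
  S -> T0 A | T1 X3 | a
  A -> T0 B | T1 T2 | T2 B
  B -> T1 T2
  T0 -> a
  T1 -> c
  T2 -> d
  X3 -> S B

CYK table (by increasing span) (cells [i..j] with 4 ≤ i ≤ j ≤ 6 only):
  T[4,4] 'd' = {T2}  orig:{}
  T[5,5] 'c' = {T1}  orig:{}
  T[6,6] 'd' = {T2}  orig:{}
  T[4,5] 'dc' = ∅
  T[5,6] 'cd' = {A,B}
  T[4,6] 'dcd' = {A}

Original NTs in T[4,6] deriving "dcd": ["A"]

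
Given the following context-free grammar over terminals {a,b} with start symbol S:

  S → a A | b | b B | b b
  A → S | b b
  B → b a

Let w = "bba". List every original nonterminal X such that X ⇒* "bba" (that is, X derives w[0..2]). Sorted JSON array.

CNF form of G:
  S -> T0 A | T1 B | T1 T1 | b
  A -> T0 A | T1 B | T1 T1 | b
  B -> T1 T0
  T0 -> a
  T1 -> b

CYK table (by increasing span) (cells [i..j] with 0 ≤ i ≤ j ≤ 2 only):
  T[0,0] 'b' = {A,S,T1}  orig:{A,S}
  T[1,1] 'b' = {A,S,T1}  orig:{A,S}
  T[2,2] 'a' = {T0}  orig:{}
  T[0,1] 'bb' = {A,S}
  T[1,2] 'ba' = {B}
  T[0,2] 'bba' = {A,S}

Original NTs in T[0,2] deriving "bba": ["A", "S"]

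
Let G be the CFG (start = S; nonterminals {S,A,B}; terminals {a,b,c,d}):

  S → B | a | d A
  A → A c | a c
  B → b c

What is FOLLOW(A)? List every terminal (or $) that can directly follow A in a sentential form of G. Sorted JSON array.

Compute FIRST by fixpoint:
pass 1:
  A via A→a c: +{a}
  B via B→b c: +{b}
  S via S→B: +{b}
  S via S→a: +{a}
  S via S→d A: +{d}
  FIRST(S)={a,b,d}  FIRST(A)={a}  FIRST(B)={b}
pass 2: — fixpoint
  FIRST(S)={a,b,d}  FIRST(A)={a}  FIRST(B)={b}

FOLLOW iteration:
FOLLOW(S) := {$}
round 1:
  A→A c: FOLLOW(A) ⊇ FIRST(c) = {c}; new: +{c}
  S→B: FOLLOW(B) ⊇ FOLLOW(S) ⊇ {$}; new: +{$}
  S→d A: FOLLOW(A) ⊇ FOLLOW(S) ⊇ {$}; new: +{$}
  FOLLOW(S)={$}  FOLLOW(A)={$,c}  FOLLOW(B)={$}
round 2: done
  FOLLOW(S)={$}  FOLLOW(A)={$,c}  FOLLOW(B)={$}

FOLLOW(A) = ["$", "c"]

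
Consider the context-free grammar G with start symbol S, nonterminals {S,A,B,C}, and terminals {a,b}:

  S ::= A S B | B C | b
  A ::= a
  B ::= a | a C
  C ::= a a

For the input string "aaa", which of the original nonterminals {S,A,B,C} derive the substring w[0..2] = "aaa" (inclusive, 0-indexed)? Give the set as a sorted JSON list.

CNF form of G:
  S -> A X1 | B C | b
  A -> a
  B -> T0 C | a
  C -> T0 T0
  T0 -> a
  X1 -> S B

CYK table (by increasing span), restricted to cells inside w[0..2]:
  T[0,0] 'a' = {A,B,T0}  orig:{A,B}
  T[1,1] 'a' = {A,B,T0}  orig:{A,B}
  T[2,2] 'a' = {A,B,T0}  orig:{A,B}
  T[0,1] 'aa' = {C}
  T[1,2] 'aa' = {C}
  T[0,2] 'aaa' = {B,S}

Original NTs in T[0,2] deriving "aaa": ["B", "S"]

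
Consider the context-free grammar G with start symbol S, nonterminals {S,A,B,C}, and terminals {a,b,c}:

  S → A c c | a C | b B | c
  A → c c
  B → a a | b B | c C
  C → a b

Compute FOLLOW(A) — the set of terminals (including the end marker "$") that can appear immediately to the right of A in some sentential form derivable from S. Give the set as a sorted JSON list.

FIRST sets, iterate to fixpoint:
[1]
  A via A→c c: +{c}
  B via B→a a: +{a}
  B via B→b B: +{b}
  B via B→c C: +{c}
  C via C→a b: +{a}
  S via S→A c c: +{c}
  S via S→a C: +{a}
  S via S→b B: +{b}
  FIRST[S]={a,b,c}  FIRST[A]={c}  FIRST[B]={a,b,c}  FIRST[C]={a}
[2] — fixpoint
  FIRST[S]={a,b,c}  FIRST[A]={c}  FIRST[B]={a,b,c}  FIRST[C]={a}

FOLLOW iteration:
seed FOLLOW(S) with $
round 1:
  S→A c c: FOLLOW(A) ⊇ FIRST(c) = {c}; new: +{c}
  S→a C: FOLLOW(C) ⊇ FOLLOW(S) ⊇ {$}; new: +{$}
  S→b B: FOLLOW(B) ⊇ FOLLOW(S) ⊇ {$}; new: +{$}
  FOLLOW[S]={$}  FOLLOW[A]={c}  FOLLOW[B]={$}  FOLLOW[C]={$}
round 2: — fixpoint
  FOLLOW[S]={$}  FOLLOW[A]={c}  FOLLOW[B]={$}  FOLLOW[C]={$}

FOLLOW(A) = ["c"]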